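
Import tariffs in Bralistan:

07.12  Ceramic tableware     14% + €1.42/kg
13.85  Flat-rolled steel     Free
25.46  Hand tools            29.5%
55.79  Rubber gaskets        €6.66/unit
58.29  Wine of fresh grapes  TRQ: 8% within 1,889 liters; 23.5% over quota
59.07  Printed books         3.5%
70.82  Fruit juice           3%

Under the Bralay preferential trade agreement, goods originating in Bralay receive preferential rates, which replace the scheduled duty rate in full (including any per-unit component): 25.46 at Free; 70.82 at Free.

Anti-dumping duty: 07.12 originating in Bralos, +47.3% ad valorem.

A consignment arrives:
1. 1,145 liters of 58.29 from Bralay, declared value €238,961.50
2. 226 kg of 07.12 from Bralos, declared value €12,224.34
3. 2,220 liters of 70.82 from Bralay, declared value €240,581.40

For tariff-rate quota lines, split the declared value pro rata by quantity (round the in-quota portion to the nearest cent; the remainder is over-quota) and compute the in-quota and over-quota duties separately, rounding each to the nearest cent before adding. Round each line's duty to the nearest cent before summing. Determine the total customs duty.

€26,931.36

Line 1 (58.29, Bralay, 1,145 liters, €238,961.50):
Code 58.29 is under a tariff-rate quota (threshold 1,889 liters). Quantity 1,145 liters is within the quota, so the in-quota rate 8% applies to the full value.
Duty = €238,961.50 × 8% = €19,116.92.
Line 2 (07.12, Bralos, 226 kg, €12,224.34):
Base rate for 07.12 is 14% + €1.42/kg.
Additional duty on 07.12 from Bralos: +47.3%. Applied ad valorem rate: 14% + 47.3% = 61.3%.
Duty = €12,224.34 × 61.3% + 226 × €1.42 = €7,814.44.
Line 3 (70.82, Bralay, 2,220 liters, €240,581.40):
Base rate for 70.82 is 3%.
Origin Bralay qualifies under the Bralistan–Bralay agreement and 70.82 is covered: preferential rate Free applies instead.
Duty = €240,581.40 × 0% = €0.00.
Total = €19,116.92 + €7,814.44 + €0.00 = €26,931.36.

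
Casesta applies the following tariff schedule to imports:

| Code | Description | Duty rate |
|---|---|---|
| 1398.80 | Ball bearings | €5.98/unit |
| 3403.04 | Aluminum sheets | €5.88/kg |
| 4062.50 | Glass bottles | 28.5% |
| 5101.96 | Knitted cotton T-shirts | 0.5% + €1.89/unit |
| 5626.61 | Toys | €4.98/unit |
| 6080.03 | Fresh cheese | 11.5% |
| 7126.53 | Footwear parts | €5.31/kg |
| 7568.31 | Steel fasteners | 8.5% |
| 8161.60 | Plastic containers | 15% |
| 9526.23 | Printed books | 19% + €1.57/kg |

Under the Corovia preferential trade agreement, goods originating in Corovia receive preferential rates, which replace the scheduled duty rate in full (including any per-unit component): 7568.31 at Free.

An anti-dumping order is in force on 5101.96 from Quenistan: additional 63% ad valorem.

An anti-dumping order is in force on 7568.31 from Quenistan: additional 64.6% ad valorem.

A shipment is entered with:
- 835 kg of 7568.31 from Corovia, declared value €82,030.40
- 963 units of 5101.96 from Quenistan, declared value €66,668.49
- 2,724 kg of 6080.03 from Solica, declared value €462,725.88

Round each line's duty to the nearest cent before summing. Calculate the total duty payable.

€97,368.04

Line 1 (7568.31, Corovia, 835 kg, €82,030.40):
Base rate for 7568.31 is 8.5%.
Origin Corovia qualifies under the Casesta–Corovia agreement and 7568.31 is covered: preferential rate Free applies instead.
The additional-duty order on 7568.31 targets Quenistan, not Corovia; it does not apply.
Duty = €82,030.40 × 0% = €0.00.
Line 2 (5101.96, Quenistan, 963 units, €66,668.49):
Base rate for 5101.96 is 0.5% + €1.89/unit.
Additional duty on 5101.96 from Quenistan: +63%. Applied ad valorem rate: 0.5% + 63% = 63.5%.
Duty = €66,668.49 × 63.5% + 963 × €1.89 = €44,154.56.
Line 3 (6080.03, Solica, 2,724 kg, €462,725.88):
Base rate for 6080.03 is 11.5%.
Duty = €462,725.88 × 11.5% = €53,213.48.
Total = €0.00 + €44,154.56 + €53,213.48 = €97,368.04.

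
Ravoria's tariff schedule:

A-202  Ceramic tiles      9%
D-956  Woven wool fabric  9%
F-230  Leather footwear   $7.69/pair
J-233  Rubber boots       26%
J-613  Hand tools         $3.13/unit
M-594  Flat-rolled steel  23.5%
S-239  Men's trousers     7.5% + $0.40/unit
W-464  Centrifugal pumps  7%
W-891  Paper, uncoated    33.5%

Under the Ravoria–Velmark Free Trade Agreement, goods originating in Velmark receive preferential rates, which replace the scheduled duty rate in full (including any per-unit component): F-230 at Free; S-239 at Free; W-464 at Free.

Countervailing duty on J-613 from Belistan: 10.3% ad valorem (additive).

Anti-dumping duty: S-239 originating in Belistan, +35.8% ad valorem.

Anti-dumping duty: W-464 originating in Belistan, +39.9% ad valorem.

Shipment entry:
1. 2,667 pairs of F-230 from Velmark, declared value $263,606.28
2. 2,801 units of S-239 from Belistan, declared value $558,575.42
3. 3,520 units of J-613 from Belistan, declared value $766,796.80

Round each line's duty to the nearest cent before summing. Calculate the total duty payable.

$332,981.23

Line 1 (F-230, Velmark, 2,667 pairs, $263,606.28):
Base rate for F-230 is $7.69/pair.
Origin Velmark qualifies under the Ravoria–Velmark agreement and F-230 is covered: preferential rate Free applies instead.
Duty = $263,606.28 × 0% = $0.00.
Line 2 (S-239, Belistan, 2,801 units, $558,575.42):
Base rate for S-239 is 7.5% + $0.40/unit.
S-239 has an FTA preferential rate, but origin Belistan is not Velmark; base rate stands.
Additional duty on S-239 from Belistan: +35.8%. Applied ad valorem rate: 7.5% + 35.8% = 43.3%.
Duty = $558,575.42 × 43.3% + 2,801 × $0.40 = $242,983.56.
Line 3 (J-613, Belistan, 3,520 units, $766,796.80):
Base rate for J-613 is $3.13/unit.
Additional duty on J-613 from Belistan: +10.3% ad valorem. Applied ad valorem rate = 10.3%.
Duty = $766,796.80 × 10.3% + 3,520 × $3.13 = $89,997.67.
Total = $0.00 + $242,983.56 + $89,997.67 = $332,981.23.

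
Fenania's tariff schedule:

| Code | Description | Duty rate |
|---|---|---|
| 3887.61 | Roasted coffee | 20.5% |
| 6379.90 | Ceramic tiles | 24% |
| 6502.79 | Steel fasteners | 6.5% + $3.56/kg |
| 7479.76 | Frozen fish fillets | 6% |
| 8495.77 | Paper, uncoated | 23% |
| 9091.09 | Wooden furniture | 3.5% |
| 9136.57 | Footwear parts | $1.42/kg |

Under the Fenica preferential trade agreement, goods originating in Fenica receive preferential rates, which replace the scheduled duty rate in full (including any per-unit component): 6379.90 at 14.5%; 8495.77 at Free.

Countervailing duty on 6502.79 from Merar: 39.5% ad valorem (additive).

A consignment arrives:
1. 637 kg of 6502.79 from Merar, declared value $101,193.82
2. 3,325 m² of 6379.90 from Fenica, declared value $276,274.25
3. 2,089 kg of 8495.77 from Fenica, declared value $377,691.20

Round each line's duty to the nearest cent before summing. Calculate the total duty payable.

$88,876.65

Line 1 (6502.79, Merar, 637 kg, $101,193.82):
Base rate for 6502.79 is 6.5% + $3.56/kg.
Additional duty on 6502.79 from Merar: +39.5%. Applied ad valorem rate: 6.5% + 39.5% = 46%.
Duty = $101,193.82 × 46% + 637 × $3.56 = $48,816.88.
Line 2 (6379.90, Fenica, 3,325 m², $276,274.25):
Base rate for 6379.90 is 24%.
Origin Fenica qualifies under the Fenania–Fenica agreement and 6379.90 is covered: preferential rate 14.5% applies instead.
Duty = $276,274.25 × 14.5% = $40,059.77.
Line 3 (8495.77, Fenica, 2,089 kg, $377,691.20):
Base rate for 8495.77 is 23%.
Origin Fenica qualifies under the Fenania–Fenica agreement and 8495.77 is covered: preferential rate Free applies instead.
Duty = $377,691.20 × 0% = $0.00.
Total = $48,816.88 + $40,059.77 + $0.00 = $88,876.65.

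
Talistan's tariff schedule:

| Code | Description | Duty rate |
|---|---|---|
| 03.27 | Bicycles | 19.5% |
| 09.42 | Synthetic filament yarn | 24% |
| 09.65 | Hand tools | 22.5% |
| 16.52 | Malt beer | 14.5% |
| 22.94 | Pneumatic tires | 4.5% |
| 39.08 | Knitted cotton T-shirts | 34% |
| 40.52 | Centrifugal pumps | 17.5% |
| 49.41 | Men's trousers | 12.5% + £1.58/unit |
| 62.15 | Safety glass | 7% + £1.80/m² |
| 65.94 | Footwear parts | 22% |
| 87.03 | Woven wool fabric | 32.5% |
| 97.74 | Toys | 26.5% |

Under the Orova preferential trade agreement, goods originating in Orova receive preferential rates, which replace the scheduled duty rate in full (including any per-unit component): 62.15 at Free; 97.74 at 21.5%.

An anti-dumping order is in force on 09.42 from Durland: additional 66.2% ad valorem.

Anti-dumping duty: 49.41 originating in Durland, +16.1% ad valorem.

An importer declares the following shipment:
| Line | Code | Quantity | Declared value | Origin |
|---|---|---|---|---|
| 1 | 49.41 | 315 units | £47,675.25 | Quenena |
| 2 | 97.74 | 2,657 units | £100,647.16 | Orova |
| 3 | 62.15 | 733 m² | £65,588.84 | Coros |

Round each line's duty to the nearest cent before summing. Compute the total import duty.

Line 1 (49.41, Quenena, 315 units, £47,675.25):
Base rate for 49.41 is 12.5% + £1.58/unit.
The additional-duty order on 49.41 targets Durland, not Quenena; it does not apply.
Duty = £47,675.25 × 12.5% + 315 × £1.58 = £6,457.11.
Line 2 (97.74, Orova, 2,657 units, £100,647.16):
Base rate for 97.74 is 26.5%.
Origin Orova qualifies under the Talistan–Orova agreement and 97.74 is covered: preferential rate 21.5% applies instead.
Duty = £100,647.16 × 21.5% = £21,639.14.
Line 3 (62.15, Coros, 733 m², £65,588.84):
Base rate for 62.15 is 7% + £1.80/m².
62.15 has an FTA preferential rate, but origin Coros is not Orova; base rate stands.
Duty = £65,588.84 × 7% + 733 × £1.80 = £5,910.62.
Total = £6,457.11 + £21,639.14 + £5,910.62 = £34,006.87.

£34,006.87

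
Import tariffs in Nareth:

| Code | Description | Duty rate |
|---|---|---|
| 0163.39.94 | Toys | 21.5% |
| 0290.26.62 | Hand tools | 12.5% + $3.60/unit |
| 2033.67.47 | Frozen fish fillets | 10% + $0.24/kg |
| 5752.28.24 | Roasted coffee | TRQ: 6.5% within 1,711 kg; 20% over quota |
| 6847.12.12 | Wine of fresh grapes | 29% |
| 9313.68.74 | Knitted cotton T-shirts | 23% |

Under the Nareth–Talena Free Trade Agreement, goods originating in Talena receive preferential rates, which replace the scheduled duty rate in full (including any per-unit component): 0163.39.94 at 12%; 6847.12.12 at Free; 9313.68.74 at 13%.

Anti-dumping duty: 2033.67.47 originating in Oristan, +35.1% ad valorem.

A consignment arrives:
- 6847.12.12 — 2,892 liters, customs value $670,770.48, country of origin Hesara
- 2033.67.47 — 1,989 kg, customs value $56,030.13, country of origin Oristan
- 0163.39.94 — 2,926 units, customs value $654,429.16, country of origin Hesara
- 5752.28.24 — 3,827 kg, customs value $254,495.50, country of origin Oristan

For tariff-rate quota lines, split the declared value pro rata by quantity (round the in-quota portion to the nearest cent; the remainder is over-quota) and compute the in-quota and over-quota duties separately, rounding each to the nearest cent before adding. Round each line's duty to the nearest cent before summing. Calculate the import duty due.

Line 1 (6847.12.12, Hesara, 2,892 liters, $670,770.48):
Base rate for 6847.12.12 is 29%.
6847.12.12 has an FTA preferential rate, but origin Hesara is not Talena; base rate stands.
Duty = $670,770.48 × 29% = $194,523.44.
Line 2 (2033.67.47, Oristan, 1,989 kg, $56,030.13):
Base rate for 2033.67.47 is 10% + $0.24/kg.
Additional duty on 2033.67.47 from Oristan: +35.1%. Applied ad valorem rate: 10% + 35.1% = 45.1%.
Duty = $56,030.13 × 45.1% + 1,989 × $0.24 = $25,746.95.
Line 3 (0163.39.94, Hesara, 2,926 units, $654,429.16):
Base rate for 0163.39.94 is 21.5%.
0163.39.94 has an FTA preferential rate, but origin Hesara is not Talena; base rate stands.
Duty = $654,429.16 × 21.5% = $140,702.27.
Line 4 (5752.28.24, Oristan, 3,827 kg, $254,495.50):
Code 5752.28.24 is under a tariff-rate quota (threshold 1,711 kg). In-quota: 1,711 kg at 6.5%; over-quota: 2,116 kg at 20%.
Pro-rata value split: in-quota = $254,495.50 × 1,711/3,827 = $113,781.50; over-quota = $254,495.50 − $113,781.50 = $140,714.00.
In-quota duty = $113,781.50 × 6.5% = $7,395.80. Over-quota duty = $140,714.00 × 20% = $28,142.80.
Line duty = $7,395.80 + $28,142.80 = $35,538.60.
Total = $194,523.44 + $25,746.95 + $140,702.27 + $35,538.60 = $396,511.26.

$396,511.26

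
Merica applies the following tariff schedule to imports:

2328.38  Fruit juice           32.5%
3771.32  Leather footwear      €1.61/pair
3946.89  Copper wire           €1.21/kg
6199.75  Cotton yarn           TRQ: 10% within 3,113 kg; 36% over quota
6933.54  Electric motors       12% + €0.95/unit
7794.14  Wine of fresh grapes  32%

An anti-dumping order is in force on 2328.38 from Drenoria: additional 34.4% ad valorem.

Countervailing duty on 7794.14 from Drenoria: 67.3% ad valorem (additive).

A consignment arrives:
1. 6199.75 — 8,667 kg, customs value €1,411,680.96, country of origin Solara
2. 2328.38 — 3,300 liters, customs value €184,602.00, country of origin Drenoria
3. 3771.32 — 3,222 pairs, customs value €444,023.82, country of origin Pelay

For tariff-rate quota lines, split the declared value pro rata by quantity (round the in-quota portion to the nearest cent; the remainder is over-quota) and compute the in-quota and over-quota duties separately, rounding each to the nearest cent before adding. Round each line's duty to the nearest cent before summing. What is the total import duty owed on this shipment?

Line 1 (6199.75, Solara, 8,667 kg, €1,411,680.96):
Code 6199.75 is under a tariff-rate quota (threshold 3,113 kg). In-quota: 3,113 kg at 10%; over-quota: 5,554 kg at 36%.
Pro-rata value split: in-quota = €1,411,680.96 × 3,113/8,667 = €507,045.44; over-quota = €1,411,680.96 − €507,045.44 = €904,635.52.
In-quota duty = €507,045.44 × 10% = €50,704.54. Over-quota duty = €904,635.52 × 36% = €325,668.79.
Line duty = €50,704.54 + €325,668.79 = €376,373.33.
Line 2 (2328.38, Drenoria, 3,300 liters, €184,602.00):
Base rate for 2328.38 is 32.5%.
Additional duty on 2328.38 from Drenoria: +34.4%. Applied ad valorem rate: 32.5% + 34.4% = 66.9%.
Duty = €184,602.00 × 66.9% = €123,498.74.
Line 3 (3771.32, Pelay, 3,222 pairs, €444,023.82):
Base rate for 3771.32 is €1.61/pair.
Duty = 3,222 × €1.61 = €5,187.42.
Total = €376,373.33 + €123,498.74 + €5,187.42 = €505,059.49.

€505,059.49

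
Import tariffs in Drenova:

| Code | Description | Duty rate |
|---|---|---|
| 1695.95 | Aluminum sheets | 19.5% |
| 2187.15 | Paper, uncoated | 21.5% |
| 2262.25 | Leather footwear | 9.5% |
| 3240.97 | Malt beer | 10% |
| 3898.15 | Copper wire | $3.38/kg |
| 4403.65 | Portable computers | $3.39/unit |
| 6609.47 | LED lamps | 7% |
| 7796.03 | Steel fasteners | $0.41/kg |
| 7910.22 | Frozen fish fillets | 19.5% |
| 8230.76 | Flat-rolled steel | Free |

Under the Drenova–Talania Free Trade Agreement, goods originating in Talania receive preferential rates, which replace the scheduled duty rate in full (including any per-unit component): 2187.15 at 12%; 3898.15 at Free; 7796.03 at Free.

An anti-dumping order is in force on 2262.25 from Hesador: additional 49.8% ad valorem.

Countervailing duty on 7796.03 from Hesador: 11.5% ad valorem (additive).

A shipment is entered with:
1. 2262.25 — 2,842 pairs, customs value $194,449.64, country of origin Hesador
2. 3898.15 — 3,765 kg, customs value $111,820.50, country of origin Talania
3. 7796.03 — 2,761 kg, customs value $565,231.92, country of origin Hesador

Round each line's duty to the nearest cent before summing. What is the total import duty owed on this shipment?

Line 1 (2262.25, Hesador, 2,842 pairs, $194,449.64):
Base rate for 2262.25 is 9.5%.
Additional duty on 2262.25 from Hesador: +49.8%. Applied ad valorem rate: 9.5% + 49.8% = 59.3%.
Duty = $194,449.64 × 59.3% = $115,308.64.
Line 2 (3898.15, Talania, 3,765 kg, $111,820.50):
Base rate for 3898.15 is $3.38/kg.
Origin Talania qualifies under the Drenova–Talania agreement and 3898.15 is covered: preferential rate Free applies instead.
Duty = $111,820.50 × 0% = $0.00.
Line 3 (7796.03, Hesador, 2,761 kg, $565,231.92):
Base rate for 7796.03 is $0.41/kg.
7796.03 has an FTA preferential rate, but origin Hesador is not Talania; base rate stands.
Additional duty on 7796.03 from Hesador: +11.5% ad valorem. Applied ad valorem rate = 11.5%.
Duty = $565,231.92 × 11.5% + 2,761 × $0.41 = $66,133.68.
Total = $115,308.64 + $0.00 + $66,133.68 = $181,442.32.

$181,442.32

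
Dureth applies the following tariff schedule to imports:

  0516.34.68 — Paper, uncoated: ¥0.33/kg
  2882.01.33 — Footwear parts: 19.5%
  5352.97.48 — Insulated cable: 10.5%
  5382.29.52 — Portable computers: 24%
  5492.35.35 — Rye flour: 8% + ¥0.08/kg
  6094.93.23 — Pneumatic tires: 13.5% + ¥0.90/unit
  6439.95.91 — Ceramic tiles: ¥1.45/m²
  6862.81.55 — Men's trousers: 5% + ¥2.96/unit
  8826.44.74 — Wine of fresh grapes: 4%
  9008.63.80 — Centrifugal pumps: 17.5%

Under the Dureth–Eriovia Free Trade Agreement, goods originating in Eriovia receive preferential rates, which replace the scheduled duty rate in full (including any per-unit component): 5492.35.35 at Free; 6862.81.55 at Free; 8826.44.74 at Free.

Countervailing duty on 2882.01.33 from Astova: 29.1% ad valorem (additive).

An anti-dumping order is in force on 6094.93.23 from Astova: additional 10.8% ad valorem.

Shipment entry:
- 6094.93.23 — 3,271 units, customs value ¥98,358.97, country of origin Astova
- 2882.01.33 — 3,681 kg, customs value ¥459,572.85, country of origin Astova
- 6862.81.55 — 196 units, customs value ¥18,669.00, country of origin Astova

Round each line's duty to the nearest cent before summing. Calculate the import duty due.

Line 1 (6094.93.23, Astova, 3,271 units, ¥98,358.97):
Base rate for 6094.93.23 is 13.5% + ¥0.90/unit.
Additional duty on 6094.93.23 from Astova: +10.8%. Applied ad valorem rate: 13.5% + 10.8% = 24.3%.
Duty = ¥98,358.97 × 24.3% + 3,271 × ¥0.90 = ¥26,845.13.
Line 2 (2882.01.33, Astova, 3,681 kg, ¥459,572.85):
Base rate for 2882.01.33 is 19.5%.
Additional duty on 2882.01.33 from Astova: +29.1%. Applied ad valorem rate: 19.5% + 29.1% = 48.6%.
Duty = ¥459,572.85 × 48.6% = ¥223,352.41.
Line 3 (6862.81.55, Astova, 196 units, ¥18,669.00):
Base rate for 6862.81.55 is 5% + ¥2.96/unit.
6862.81.55 has an FTA preferential rate, but origin Astova is not Eriovia; base rate stands.
Duty = ¥18,669.00 × 5% + 196 × ¥2.96 = ¥1,513.61.
Total = ¥26,845.13 + ¥223,352.41 + ¥1,513.61 = ¥251,711.15.

¥251,711.15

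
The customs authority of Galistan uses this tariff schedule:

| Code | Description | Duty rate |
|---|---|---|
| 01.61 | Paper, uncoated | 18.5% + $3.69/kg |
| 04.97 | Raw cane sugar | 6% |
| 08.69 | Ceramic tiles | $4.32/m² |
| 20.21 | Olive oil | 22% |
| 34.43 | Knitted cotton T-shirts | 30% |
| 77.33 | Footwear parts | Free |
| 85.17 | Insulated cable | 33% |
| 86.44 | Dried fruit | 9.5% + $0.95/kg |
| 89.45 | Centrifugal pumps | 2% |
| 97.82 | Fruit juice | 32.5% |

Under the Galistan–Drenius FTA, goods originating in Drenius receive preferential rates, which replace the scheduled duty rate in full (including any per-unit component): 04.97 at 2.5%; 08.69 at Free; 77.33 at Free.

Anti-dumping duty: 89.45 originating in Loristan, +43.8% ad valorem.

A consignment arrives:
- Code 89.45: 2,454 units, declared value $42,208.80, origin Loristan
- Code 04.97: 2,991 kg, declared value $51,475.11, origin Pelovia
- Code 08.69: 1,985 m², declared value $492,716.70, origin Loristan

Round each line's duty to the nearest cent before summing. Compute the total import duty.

Line 1 (89.45, Loristan, 2,454 units, $42,208.80):
Base rate for 89.45 is 2%.
Additional duty on 89.45 from Loristan: +43.8%. Applied ad valorem rate: 2% + 43.8% = 45.8%.
Duty = $42,208.80 × 45.8% = $19,331.63.
Line 2 (04.97, Pelovia, 2,991 kg, $51,475.11):
Base rate for 04.97 is 6%.
04.97 has an FTA preferential rate, but origin Pelovia is not Drenius; base rate stands.
Duty = $51,475.11 × 6% = $3,088.51.
Line 3 (08.69, Loristan, 1,985 m², $492,716.70):
Base rate for 08.69 is $4.32/m².
08.69 has an FTA preferential rate, but origin Loristan is not Drenius; base rate stands.
Duty = 1,985 × $4.32 = $8,575.20.
Total = $19,331.63 + $3,088.51 + $8,575.20 = $30,995.34.

$30,995.34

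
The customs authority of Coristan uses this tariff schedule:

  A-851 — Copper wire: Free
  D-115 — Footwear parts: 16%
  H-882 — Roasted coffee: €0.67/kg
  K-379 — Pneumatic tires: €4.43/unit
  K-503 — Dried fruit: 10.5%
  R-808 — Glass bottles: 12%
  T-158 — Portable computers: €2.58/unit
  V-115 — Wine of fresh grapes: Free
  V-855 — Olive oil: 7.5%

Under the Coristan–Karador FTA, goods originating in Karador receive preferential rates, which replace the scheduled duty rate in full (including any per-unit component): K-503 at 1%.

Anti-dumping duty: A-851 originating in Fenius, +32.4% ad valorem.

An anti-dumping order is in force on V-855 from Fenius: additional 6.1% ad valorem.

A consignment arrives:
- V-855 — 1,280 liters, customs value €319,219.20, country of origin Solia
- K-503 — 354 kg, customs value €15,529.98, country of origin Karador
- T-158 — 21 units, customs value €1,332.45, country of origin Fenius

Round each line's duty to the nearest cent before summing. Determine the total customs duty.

Line 1 (V-855, Solia, 1,280 liters, €319,219.20):
Base rate for V-855 is 7.5%.
The additional-duty order on V-855 targets Fenius, not Solia; it does not apply.
Duty = €319,219.20 × 7.5% = €23,941.44.
Line 2 (K-503, Karador, 354 kg, €15,529.98):
Base rate for K-503 is 10.5%.
Origin Karador qualifies under the Coristan–Karador agreement and K-503 is covered: preferential rate 1% applies instead.
Duty = €15,529.98 × 1% = €155.30.
Line 3 (T-158, Fenius, 21 units, €1,332.45):
Base rate for T-158 is €2.58/unit.
Duty = 21 × €2.58 = €54.18.
Total = €23,941.44 + €155.30 + €54.18 = €24,150.92.

€24,150.92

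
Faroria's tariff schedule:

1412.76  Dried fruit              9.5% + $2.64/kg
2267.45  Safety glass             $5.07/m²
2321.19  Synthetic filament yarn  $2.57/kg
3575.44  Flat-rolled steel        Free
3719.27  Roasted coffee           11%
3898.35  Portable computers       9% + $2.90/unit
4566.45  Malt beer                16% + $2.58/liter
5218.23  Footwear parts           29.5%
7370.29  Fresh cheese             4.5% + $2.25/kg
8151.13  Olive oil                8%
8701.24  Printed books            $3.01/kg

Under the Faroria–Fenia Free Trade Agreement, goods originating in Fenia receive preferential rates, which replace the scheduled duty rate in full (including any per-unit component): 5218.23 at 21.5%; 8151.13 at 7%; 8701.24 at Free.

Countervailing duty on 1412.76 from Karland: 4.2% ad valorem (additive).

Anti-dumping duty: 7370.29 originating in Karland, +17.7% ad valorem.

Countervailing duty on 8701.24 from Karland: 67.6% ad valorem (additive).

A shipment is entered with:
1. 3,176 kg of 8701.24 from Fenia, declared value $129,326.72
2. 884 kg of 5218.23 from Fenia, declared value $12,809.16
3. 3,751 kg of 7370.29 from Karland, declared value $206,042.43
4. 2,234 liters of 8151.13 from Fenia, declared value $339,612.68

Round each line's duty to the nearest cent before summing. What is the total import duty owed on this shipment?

$80,708.03

Line 1 (8701.24, Fenia, 3,176 kg, $129,326.72):
Base rate for 8701.24 is $3.01/kg.
Origin Fenia qualifies under the Faroria–Fenia agreement and 8701.24 is covered: preferential rate Free applies instead.
The additional-duty order on 8701.24 targets Karland, not Fenia; it does not apply.
Duty = $129,326.72 × 0% = $0.00.
Line 2 (5218.23, Fenia, 884 kg, $12,809.16):
Base rate for 5218.23 is 29.5%.
Origin Fenia qualifies under the Faroria–Fenia agreement and 5218.23 is covered: preferential rate 21.5% applies instead.
Duty = $12,809.16 × 21.5% = $2,753.97.
Line 3 (7370.29, Karland, 3,751 kg, $206,042.43):
Base rate for 7370.29 is 4.5% + $2.25/kg.
Additional duty on 7370.29 from Karland: +17.7%. Applied ad valorem rate: 4.5% + 17.7% = 22.2%.
Duty = $206,042.43 × 22.2% + 3,751 × $2.25 = $54,181.17.
Line 4 (8151.13, Fenia, 2,234 liters, $339,612.68):
Base rate for 8151.13 is 8%.
Origin Fenia qualifies under the Faroria–Fenia agreement and 8151.13 is covered: preferential rate 7% applies instead.
Duty = $339,612.68 × 7% = $23,772.89.
Total = $0.00 + $2,753.97 + $54,181.17 + $23,772.89 = $80,708.03.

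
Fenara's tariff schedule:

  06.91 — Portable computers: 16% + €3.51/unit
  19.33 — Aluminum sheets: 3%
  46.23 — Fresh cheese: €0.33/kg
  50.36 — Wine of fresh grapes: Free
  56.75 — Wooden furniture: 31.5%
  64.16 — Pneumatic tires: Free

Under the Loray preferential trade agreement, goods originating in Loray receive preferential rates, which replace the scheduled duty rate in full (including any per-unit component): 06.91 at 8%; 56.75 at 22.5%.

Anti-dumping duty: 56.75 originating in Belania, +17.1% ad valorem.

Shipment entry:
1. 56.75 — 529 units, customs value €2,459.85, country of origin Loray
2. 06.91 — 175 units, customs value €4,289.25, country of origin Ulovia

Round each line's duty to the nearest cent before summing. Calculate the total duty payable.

€1,854.00

Line 1 (56.75, Loray, 529 units, €2,459.85):
Base rate for 56.75 is 31.5%.
Origin Loray qualifies under the Fenara–Loray agreement and 56.75 is covered: preferential rate 22.5% applies instead.
The additional-duty order on 56.75 targets Belania, not Loray; it does not apply.
Duty = €2,459.85 × 22.5% = €553.47.
Line 2 (06.91, Ulovia, 175 units, €4,289.25):
Base rate for 06.91 is 16% + €3.51/unit.
06.91 has an FTA preferential rate, but origin Ulovia is not Loray; base rate stands.
Duty = €4,289.25 × 16% + 175 × €3.51 = €1,300.53.
Total = €553.47 + €1,300.53 = €1,854.00.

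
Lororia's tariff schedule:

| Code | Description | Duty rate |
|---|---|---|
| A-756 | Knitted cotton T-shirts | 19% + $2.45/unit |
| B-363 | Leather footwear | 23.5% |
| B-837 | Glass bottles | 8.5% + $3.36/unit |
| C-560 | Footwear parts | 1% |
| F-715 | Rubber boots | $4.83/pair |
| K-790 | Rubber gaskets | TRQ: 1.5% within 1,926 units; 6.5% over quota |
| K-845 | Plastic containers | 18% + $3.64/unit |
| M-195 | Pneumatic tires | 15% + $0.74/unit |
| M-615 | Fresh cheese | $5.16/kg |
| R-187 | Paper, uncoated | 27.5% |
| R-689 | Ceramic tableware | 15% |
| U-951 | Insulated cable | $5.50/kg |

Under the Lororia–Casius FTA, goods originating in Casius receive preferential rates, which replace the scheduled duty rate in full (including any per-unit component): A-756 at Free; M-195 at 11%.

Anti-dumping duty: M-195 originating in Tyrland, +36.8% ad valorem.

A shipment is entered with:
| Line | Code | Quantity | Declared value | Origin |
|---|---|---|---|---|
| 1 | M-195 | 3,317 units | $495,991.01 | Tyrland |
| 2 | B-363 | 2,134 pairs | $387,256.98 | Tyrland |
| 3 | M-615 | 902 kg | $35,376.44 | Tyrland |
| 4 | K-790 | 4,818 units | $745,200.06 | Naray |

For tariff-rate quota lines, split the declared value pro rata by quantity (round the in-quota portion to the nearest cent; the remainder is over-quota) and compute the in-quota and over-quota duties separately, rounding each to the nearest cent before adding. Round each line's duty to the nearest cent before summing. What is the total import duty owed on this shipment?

$388,580.92

Line 1 (M-195, Tyrland, 3,317 units, $495,991.01):
Base rate for M-195 is 15% + $0.74/unit.
M-195 has an FTA preferential rate, but origin Tyrland is not Casius; base rate stands.
Additional duty on M-195 from Tyrland: +36.8%. Applied ad valorem rate: 15% + 36.8% = 51.8%.
Duty = $495,991.01 × 51.8% + 3,317 × $0.74 = $259,377.92.
Line 2 (B-363, Tyrland, 2,134 pairs, $387,256.98):
Base rate for B-363 is 23.5%.
Duty = $387,256.98 × 23.5% = $91,005.39.
Line 3 (M-615, Tyrland, 902 kg, $35,376.44):
Base rate for M-615 is $5.16/kg.
Duty = 902 × $5.16 = $4,654.32.
Line 4 (K-790, Naray, 4,818 units, $745,200.06):
Code K-790 is under a tariff-rate quota (threshold 1,926 units). In-quota: 1,926 units at 1.5%; over-quota: 2,892 units at 6.5%.
Pro-rata value split: in-quota = $745,200.06 × 1,926/4,818 = $297,894.42; over-quota = $745,200.06 − $297,894.42 = $447,305.64.
In-quota duty = $297,894.42 × 1.5% = $4,468.42. Over-quota duty = $447,305.64 × 6.5% = $29,074.87.
Line duty = $4,468.42 + $29,074.87 = $33,543.29.
Total = $259,377.92 + $91,005.39 + $4,654.32 + $33,543.29 = $388,580.92.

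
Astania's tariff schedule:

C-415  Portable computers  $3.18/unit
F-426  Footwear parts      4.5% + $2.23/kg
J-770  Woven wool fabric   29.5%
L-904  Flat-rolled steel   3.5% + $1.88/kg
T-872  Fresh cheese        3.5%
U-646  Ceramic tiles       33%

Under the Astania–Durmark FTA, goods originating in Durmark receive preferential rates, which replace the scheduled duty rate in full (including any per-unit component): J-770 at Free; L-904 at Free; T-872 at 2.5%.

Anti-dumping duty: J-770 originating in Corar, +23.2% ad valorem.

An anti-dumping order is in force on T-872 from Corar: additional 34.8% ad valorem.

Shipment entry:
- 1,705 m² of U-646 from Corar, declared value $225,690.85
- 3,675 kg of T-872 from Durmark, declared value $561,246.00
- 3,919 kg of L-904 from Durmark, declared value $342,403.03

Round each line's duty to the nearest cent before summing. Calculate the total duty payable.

Line 1 (U-646, Corar, 1,705 m², $225,690.85):
Base rate for U-646 is 33%.
Duty = $225,690.85 × 33% = $74,477.98.
Line 2 (T-872, Durmark, 3,675 kg, $561,246.00):
Base rate for T-872 is 3.5%.
Origin Durmark qualifies under the Astania–Durmark agreement and T-872 is covered: preferential rate 2.5% applies instead.
The additional-duty order on T-872 targets Corar, not Durmark; it does not apply.
Duty = $561,246.00 × 2.5% = $14,031.15.
Line 3 (L-904, Durmark, 3,919 kg, $342,403.03):
Base rate for L-904 is 3.5% + $1.88/kg.
Origin Durmark qualifies under the Astania–Durmark agreement and L-904 is covered: preferential rate Free applies instead.
Duty = $342,403.03 × 0% = $0.00.
Total = $74,477.98 + $14,031.15 + $0.00 = $88,509.13.

$88,509.13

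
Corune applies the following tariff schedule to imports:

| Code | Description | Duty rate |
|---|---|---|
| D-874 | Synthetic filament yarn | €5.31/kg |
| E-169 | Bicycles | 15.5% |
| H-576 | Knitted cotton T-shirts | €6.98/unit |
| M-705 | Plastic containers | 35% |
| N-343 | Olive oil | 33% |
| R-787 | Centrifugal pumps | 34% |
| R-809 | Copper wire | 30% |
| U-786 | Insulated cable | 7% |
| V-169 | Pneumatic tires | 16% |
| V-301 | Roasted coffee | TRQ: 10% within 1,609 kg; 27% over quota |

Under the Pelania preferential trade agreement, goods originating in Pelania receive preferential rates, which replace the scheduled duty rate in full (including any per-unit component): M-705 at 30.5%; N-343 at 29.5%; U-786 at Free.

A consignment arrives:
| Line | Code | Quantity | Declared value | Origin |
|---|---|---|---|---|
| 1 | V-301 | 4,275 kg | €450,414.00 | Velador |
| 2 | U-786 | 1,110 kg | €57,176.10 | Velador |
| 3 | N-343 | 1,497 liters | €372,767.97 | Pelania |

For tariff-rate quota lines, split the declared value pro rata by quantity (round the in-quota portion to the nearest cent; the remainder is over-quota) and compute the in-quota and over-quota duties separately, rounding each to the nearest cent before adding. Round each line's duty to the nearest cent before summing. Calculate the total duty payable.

Line 1 (V-301, Velador, 4,275 kg, €450,414.00):
Code V-301 is under a tariff-rate quota (threshold 1,609 kg). In-quota: 1,609 kg at 10%; over-quota: 2,666 kg at 27%.
Pro-rata value split: in-quota = €450,414.00 × 1,609/4,275 = €169,524.24; over-quota = €450,414.00 − €169,524.24 = €280,889.76.
In-quota duty = €169,524.24 × 10% = €16,952.42. Over-quota duty = €280,889.76 × 27% = €75,840.24.
Line duty = €16,952.42 + €75,840.24 = €92,792.66.
Line 2 (U-786, Velador, 1,110 kg, €57,176.10):
Base rate for U-786 is 7%.
U-786 has an FTA preferential rate, but origin Velador is not Pelania; base rate stands.
Duty = €57,176.10 × 7% = €4,002.33.
Line 3 (N-343, Pelania, 1,497 liters, €372,767.97):
Base rate for N-343 is 33%.
Origin Pelania qualifies under the Corune–Pelania agreement and N-343 is covered: preferential rate 29.5% applies instead.
Duty = €372,767.97 × 29.5% = €109,966.55.
Total = €92,792.66 + €4,002.33 + €109,966.55 = €206,761.54.

€206,761.54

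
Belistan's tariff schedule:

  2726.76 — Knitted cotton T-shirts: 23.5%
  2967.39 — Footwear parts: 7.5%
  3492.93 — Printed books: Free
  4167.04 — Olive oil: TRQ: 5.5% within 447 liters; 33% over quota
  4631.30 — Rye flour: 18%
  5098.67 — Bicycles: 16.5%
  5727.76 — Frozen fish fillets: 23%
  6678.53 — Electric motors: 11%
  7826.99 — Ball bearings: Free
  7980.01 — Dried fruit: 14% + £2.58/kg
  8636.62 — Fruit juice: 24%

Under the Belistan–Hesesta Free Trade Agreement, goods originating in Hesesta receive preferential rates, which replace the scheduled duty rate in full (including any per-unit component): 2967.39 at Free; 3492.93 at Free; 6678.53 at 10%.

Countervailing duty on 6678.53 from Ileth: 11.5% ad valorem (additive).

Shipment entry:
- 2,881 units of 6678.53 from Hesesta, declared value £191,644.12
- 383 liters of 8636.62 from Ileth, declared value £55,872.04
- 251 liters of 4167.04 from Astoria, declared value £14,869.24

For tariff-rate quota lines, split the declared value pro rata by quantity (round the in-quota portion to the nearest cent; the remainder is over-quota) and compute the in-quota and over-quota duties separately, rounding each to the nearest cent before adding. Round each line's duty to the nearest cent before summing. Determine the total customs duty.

£33,391.51

Line 1 (6678.53, Hesesta, 2,881 units, £191,644.12):
Base rate for 6678.53 is 11%.
Origin Hesesta qualifies under the Belistan–Hesesta agreement and 6678.53 is covered: preferential rate 10% applies instead.
The additional-duty order on 6678.53 targets Ileth, not Hesesta; it does not apply.
Duty = £191,644.12 × 10% = £19,164.41.
Line 2 (8636.62, Ileth, 383 liters, £55,872.04):
Base rate for 8636.62 is 24%.
Duty = £55,872.04 × 24% = £13,409.29.
Line 3 (4167.04, Astoria, 251 liters, £14,869.24):
Code 4167.04 is under a tariff-rate quota (threshold 447 liters). Quantity 251 liters is within the quota, so the in-quota rate 5.5% applies to the full value.
Duty = £14,869.24 × 5.5% = £817.81.
Total = £19,164.41 + £13,409.29 + £817.81 = £33,391.51.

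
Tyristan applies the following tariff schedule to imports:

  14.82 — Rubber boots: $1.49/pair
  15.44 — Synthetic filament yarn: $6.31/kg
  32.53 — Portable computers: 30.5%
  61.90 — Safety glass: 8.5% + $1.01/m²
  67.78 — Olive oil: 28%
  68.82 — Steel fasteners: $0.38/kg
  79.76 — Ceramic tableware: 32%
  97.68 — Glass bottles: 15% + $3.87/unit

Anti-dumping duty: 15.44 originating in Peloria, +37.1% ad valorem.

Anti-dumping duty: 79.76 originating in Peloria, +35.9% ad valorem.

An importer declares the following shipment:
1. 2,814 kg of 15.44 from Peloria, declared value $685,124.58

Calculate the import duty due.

Line 1 (15.44, Peloria, 2,814 kg, $685,124.58):
Base rate for 15.44 is $6.31/kg.
Additional duty on 15.44 from Peloria: +37.1% ad valorem. Applied ad valorem rate = 37.1%.
Duty = $685,124.58 × 37.1% + 2,814 × $6.31 = $271,937.56.

$271,937.56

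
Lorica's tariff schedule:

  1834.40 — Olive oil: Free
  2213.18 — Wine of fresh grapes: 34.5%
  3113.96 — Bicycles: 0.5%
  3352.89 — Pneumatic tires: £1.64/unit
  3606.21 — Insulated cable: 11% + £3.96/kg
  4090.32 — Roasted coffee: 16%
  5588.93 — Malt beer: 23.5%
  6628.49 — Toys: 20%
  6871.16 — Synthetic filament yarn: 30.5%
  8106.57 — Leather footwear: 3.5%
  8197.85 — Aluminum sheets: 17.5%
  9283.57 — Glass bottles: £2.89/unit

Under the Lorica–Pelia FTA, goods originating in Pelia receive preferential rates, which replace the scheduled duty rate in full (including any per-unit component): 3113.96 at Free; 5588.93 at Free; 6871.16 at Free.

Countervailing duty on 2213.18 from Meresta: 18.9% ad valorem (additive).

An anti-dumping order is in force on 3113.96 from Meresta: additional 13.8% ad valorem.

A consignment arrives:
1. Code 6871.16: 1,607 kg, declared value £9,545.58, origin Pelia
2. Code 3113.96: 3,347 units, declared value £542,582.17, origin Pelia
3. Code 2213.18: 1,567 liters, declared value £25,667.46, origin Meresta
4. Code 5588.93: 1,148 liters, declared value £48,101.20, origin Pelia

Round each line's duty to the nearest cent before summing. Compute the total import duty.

Line 1 (6871.16, Pelia, 1,607 kg, £9,545.58):
Base rate for 6871.16 is 30.5%.
Origin Pelia qualifies under the Lorica–Pelia agreement and 6871.16 is covered: preferential rate Free applies instead.
Duty = £9,545.58 × 0% = £0.00.
Line 2 (3113.96, Pelia, 3,347 units, £542,582.17):
Base rate for 3113.96 is 0.5%.
Origin Pelia qualifies under the Lorica–Pelia agreement and 3113.96 is covered: preferential rate Free applies instead.
The additional-duty order on 3113.96 targets Meresta, not Pelia; it does not apply.
Duty = £542,582.17 × 0% = £0.00.
Line 3 (2213.18, Meresta, 1,567 liters, £25,667.46):
Base rate for 2213.18 is 34.5%.
Additional duty on 2213.18 from Meresta: +18.9%. Applied ad valorem rate: 34.5% + 18.9% = 53.4%.
Duty = £25,667.46 × 53.4% = £13,706.42.
Line 4 (5588.93, Pelia, 1,148 liters, £48,101.20):
Base rate for 5588.93 is 23.5%.
Origin Pelia qualifies under the Lorica–Pelia agreement and 5588.93 is covered: preferential rate Free applies instead.
Duty = £48,101.20 × 0% = £0.00.
Total = £0.00 + £0.00 + £13,706.42 + £0.00 = £13,706.42.

£13,706.42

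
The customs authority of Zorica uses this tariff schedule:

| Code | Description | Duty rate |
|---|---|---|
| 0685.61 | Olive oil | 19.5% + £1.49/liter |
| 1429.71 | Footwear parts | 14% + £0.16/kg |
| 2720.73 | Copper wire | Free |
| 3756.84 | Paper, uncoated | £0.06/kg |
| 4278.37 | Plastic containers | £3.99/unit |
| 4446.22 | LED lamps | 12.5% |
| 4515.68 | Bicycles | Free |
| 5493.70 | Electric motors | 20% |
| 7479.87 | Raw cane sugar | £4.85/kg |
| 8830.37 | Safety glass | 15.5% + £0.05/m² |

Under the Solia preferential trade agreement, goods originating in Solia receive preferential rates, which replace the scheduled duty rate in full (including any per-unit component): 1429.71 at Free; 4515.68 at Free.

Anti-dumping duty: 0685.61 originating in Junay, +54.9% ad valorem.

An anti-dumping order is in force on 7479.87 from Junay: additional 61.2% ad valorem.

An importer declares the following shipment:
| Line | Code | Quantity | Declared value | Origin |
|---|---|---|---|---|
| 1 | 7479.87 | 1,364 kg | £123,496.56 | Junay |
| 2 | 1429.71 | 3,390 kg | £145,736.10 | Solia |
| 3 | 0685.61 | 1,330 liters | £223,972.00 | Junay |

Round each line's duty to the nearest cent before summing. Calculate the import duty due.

Line 1 (7479.87, Junay, 1,364 kg, £123,496.56):
Base rate for 7479.87 is £4.85/kg.
Additional duty on 7479.87 from Junay: +61.2% ad valorem. Applied ad valorem rate = 61.2%.
Duty = £123,496.56 × 61.2% + 1,364 × £4.85 = £82,195.29.
Line 2 (1429.71, Solia, 3,390 kg, £145,736.10):
Base rate for 1429.71 is 14% + £0.16/kg.
Origin Solia qualifies under the Zorica–Solia agreement and 1429.71 is covered: preferential rate Free applies instead.
Duty = £145,736.10 × 0% = £0.00.
Line 3 (0685.61, Junay, 1,330 liters, £223,972.00):
Base rate for 0685.61 is 19.5% + £1.49/liter.
Additional duty on 0685.61 from Junay: +54.9%. Applied ad valorem rate: 19.5% + 54.9% = 74.4%.
Duty = £223,972.00 × 74.4% + 1,330 × £1.49 = £168,616.87.
Total = £82,195.29 + £0.00 + £168,616.87 = £250,812.16.

£250,812.16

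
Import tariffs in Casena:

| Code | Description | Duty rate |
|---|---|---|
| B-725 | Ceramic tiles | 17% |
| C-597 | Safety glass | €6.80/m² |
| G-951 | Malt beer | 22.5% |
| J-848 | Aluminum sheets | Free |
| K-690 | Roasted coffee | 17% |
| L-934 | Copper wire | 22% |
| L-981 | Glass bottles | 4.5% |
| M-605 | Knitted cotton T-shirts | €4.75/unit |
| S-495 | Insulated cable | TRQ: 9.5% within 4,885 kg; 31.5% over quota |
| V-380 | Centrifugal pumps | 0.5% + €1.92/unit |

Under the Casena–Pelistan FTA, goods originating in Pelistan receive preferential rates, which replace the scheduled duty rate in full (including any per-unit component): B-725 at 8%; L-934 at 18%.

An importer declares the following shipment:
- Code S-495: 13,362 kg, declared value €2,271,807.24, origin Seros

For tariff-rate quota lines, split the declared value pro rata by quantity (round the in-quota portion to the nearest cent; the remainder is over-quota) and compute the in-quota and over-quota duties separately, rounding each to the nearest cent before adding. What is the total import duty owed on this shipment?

Line 1 (S-495, Seros, 13,362 kg, €2,271,807.24):
Code S-495 is under a tariff-rate quota (threshold 4,885 kg). In-quota: 4,885 kg at 9.5%; over-quota: 8,477 kg at 31.5%.
Pro-rata value split: in-quota = €2,271,807.24 × 4,885/13,362 = €830,547.70; over-quota = €2,271,807.24 − €830,547.70 = €1,441,259.54.
In-quota duty = €830,547.70 × 9.5% = €78,902.03. Over-quota duty = €1,441,259.54 × 31.5% = €453,996.76.
Line duty = €78,902.03 + €453,996.76 = €532,898.79.

€532,898.79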